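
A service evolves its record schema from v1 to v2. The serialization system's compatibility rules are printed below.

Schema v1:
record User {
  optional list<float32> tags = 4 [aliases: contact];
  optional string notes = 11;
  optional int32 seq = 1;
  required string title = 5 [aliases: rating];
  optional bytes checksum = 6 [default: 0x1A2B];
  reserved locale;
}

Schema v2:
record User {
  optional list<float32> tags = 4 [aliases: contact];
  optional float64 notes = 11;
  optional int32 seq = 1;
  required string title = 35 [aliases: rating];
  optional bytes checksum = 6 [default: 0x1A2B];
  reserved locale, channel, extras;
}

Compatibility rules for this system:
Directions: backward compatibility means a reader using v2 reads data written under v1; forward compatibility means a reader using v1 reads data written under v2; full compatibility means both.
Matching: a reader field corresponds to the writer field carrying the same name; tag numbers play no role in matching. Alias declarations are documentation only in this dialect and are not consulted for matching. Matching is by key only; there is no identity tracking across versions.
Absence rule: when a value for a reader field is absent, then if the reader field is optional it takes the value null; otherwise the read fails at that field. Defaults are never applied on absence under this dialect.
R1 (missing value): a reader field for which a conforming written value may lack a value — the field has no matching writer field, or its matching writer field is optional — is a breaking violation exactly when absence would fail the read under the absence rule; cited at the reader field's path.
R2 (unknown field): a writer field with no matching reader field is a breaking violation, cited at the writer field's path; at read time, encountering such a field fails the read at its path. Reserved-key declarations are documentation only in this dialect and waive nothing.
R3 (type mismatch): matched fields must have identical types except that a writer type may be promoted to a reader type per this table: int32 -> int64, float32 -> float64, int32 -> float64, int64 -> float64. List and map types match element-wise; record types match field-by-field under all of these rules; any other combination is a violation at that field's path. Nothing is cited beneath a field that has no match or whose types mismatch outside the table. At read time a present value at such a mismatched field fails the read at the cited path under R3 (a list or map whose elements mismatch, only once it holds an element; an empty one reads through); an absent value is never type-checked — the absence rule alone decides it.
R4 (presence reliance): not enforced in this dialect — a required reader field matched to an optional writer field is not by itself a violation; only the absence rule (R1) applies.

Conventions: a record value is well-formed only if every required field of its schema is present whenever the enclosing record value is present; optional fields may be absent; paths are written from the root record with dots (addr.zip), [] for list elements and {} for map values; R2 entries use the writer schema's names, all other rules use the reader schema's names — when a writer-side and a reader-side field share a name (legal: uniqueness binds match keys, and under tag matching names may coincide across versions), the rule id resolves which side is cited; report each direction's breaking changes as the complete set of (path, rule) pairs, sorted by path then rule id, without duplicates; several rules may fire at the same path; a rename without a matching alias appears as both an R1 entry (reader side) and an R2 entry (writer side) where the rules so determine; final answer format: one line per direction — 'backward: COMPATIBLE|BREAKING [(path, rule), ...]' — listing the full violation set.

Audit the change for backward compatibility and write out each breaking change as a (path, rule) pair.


backward: BREAKING [(notes, R3)]

each type pair in User: writer, then reader
backward analysis of User with v2 as reader and v1 as writer:
  tags: paired with writer tags (list<float32> -> list<float32>; writer optional)
  notes: paired with writer notes (string -> float64; writer optional)
  seq: paired with writer seq (int32 -> int32; writer optional)
  title: paired with writer title (string -> string; writer required)
  checksum: paired with writer checksum (bytes -> bytes; writer optional)
  violation R3 at notes
  => backward verdict for User: BREAKING, 1 violation(s)
the other User changes do not affect what is asked:
  field title in record User: tag 5 changed to 35 -> triggers nothing under User's printed rules — same verdict


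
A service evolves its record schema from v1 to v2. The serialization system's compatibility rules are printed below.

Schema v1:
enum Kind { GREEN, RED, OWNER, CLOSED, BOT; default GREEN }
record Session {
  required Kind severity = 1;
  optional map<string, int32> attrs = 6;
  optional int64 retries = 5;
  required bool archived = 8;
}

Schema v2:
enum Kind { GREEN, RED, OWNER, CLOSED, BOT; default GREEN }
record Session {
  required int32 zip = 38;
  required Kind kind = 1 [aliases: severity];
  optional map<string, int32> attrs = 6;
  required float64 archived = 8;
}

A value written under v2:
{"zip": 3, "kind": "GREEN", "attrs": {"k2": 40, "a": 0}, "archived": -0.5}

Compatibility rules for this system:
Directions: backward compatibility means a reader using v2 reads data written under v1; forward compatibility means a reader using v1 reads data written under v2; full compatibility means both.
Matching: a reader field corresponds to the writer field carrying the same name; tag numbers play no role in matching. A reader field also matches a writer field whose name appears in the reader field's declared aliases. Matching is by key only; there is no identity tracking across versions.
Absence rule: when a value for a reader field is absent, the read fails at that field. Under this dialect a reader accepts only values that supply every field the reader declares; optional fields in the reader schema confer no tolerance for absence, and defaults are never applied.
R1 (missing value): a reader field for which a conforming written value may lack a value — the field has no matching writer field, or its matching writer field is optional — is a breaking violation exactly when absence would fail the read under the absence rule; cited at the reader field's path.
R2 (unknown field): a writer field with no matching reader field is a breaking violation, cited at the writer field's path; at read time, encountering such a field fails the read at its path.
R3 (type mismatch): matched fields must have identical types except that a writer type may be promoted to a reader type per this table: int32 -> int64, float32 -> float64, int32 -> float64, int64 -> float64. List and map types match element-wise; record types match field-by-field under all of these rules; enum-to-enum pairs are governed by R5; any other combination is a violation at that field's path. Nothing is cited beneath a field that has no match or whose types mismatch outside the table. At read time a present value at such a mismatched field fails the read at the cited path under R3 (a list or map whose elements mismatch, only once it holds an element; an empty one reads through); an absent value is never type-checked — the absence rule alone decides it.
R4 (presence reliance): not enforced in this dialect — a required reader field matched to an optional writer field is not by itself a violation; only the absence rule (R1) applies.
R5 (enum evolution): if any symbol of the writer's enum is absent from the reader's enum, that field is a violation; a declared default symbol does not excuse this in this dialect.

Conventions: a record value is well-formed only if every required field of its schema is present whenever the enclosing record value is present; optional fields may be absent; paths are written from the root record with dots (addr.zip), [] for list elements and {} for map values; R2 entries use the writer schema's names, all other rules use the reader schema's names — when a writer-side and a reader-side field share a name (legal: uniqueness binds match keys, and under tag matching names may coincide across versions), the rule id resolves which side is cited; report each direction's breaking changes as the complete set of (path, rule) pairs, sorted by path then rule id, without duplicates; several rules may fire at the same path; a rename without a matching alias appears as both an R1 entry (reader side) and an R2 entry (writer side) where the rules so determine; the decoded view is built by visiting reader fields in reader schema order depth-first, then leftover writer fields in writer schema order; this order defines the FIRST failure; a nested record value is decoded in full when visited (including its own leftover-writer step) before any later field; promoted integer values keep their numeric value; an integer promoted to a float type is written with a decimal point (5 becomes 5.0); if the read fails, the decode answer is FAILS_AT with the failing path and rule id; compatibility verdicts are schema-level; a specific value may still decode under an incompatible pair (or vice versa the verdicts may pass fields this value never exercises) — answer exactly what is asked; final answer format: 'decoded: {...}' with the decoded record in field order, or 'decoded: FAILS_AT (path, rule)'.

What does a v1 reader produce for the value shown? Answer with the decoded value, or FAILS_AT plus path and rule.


decoded: FAILS_AT (severity, R1)

in Session below, arrows point writer -> reader
decode (reader v1):
  read fails at severity under R1 (no fill)
  => FAILS_AT (severity, R1)
ruling out the remaining Session differences:
  removed field retries from record Session -> shifts the Session verdicts, not this decode
  field archived in record Session: type bool changed to float64 -> shifts the Session verdicts, not this decode
  added field zip to record Session: required int32, tag 38 (in v2 it sits immediately before kind) -> shifts the Session verdicts, not this decode


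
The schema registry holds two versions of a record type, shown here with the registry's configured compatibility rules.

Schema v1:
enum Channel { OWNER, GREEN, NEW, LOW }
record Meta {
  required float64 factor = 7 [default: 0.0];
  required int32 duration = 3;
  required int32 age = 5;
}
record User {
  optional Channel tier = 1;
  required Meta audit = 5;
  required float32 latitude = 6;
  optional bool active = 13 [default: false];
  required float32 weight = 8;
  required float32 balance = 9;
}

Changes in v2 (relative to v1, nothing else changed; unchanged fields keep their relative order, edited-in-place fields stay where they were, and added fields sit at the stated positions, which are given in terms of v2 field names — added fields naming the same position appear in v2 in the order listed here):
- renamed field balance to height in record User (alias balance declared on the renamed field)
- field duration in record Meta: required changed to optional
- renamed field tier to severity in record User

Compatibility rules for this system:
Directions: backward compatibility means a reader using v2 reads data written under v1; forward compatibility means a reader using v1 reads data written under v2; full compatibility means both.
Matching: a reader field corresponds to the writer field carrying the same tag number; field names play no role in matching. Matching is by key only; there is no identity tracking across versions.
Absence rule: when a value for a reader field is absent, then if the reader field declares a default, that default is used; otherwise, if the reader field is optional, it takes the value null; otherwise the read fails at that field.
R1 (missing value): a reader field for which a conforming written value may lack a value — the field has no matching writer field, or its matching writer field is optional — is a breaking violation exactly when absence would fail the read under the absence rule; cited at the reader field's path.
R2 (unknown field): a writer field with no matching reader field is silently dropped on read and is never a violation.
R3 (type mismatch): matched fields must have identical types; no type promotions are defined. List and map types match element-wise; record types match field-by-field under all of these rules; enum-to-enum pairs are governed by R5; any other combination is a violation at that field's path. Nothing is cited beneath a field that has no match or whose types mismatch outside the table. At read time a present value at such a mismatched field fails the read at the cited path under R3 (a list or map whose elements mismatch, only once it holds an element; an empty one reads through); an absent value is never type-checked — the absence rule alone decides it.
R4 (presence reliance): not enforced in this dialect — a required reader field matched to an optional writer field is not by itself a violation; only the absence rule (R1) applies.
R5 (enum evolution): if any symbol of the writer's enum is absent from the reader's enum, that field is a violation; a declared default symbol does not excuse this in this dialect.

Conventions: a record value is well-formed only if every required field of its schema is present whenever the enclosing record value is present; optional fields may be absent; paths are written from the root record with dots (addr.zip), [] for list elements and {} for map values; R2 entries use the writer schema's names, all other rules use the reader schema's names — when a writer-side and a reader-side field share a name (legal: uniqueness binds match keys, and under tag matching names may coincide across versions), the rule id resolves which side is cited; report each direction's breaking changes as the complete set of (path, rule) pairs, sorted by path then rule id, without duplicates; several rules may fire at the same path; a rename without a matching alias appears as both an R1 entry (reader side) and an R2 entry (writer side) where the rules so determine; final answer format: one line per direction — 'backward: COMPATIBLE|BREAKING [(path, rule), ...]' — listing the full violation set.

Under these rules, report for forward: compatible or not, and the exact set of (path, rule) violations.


forward: BREAKING [(audit.duration, R1)]

in User below, arrows point writer -> reader
checking forward for User: reader v1 against writer v2:
  tier: Channel -> Channel, writer optional; from severity
  audit: Meta -> Meta, writer required; from audit
  latitude: float32 -> float32, writer required; from latitude
  active: bool -> bool, writer optional; from active
  weight: float32 -> float32, writer required; from weight
  balance: float32 -> float32, writer required; from height
  audit.factor: float64 -> float64, writer required; from audit.factor
  audit.duration: int32 -> int32, writer optional; from audit.duration
  audit.age: int32 -> int32, writer required; from audit.age
  violation R1 at audit.duration
  forward on User therefore BREAKING (1)
diffs on User not affecting the asked answer:
  renamed field balance to height in record User (alias balance declared on the renamed field) -> triggers nothing under User's printed rules — same verdict
  renamed field tier to severity in record User -> triggers nothing under User's printed rules — same verdict


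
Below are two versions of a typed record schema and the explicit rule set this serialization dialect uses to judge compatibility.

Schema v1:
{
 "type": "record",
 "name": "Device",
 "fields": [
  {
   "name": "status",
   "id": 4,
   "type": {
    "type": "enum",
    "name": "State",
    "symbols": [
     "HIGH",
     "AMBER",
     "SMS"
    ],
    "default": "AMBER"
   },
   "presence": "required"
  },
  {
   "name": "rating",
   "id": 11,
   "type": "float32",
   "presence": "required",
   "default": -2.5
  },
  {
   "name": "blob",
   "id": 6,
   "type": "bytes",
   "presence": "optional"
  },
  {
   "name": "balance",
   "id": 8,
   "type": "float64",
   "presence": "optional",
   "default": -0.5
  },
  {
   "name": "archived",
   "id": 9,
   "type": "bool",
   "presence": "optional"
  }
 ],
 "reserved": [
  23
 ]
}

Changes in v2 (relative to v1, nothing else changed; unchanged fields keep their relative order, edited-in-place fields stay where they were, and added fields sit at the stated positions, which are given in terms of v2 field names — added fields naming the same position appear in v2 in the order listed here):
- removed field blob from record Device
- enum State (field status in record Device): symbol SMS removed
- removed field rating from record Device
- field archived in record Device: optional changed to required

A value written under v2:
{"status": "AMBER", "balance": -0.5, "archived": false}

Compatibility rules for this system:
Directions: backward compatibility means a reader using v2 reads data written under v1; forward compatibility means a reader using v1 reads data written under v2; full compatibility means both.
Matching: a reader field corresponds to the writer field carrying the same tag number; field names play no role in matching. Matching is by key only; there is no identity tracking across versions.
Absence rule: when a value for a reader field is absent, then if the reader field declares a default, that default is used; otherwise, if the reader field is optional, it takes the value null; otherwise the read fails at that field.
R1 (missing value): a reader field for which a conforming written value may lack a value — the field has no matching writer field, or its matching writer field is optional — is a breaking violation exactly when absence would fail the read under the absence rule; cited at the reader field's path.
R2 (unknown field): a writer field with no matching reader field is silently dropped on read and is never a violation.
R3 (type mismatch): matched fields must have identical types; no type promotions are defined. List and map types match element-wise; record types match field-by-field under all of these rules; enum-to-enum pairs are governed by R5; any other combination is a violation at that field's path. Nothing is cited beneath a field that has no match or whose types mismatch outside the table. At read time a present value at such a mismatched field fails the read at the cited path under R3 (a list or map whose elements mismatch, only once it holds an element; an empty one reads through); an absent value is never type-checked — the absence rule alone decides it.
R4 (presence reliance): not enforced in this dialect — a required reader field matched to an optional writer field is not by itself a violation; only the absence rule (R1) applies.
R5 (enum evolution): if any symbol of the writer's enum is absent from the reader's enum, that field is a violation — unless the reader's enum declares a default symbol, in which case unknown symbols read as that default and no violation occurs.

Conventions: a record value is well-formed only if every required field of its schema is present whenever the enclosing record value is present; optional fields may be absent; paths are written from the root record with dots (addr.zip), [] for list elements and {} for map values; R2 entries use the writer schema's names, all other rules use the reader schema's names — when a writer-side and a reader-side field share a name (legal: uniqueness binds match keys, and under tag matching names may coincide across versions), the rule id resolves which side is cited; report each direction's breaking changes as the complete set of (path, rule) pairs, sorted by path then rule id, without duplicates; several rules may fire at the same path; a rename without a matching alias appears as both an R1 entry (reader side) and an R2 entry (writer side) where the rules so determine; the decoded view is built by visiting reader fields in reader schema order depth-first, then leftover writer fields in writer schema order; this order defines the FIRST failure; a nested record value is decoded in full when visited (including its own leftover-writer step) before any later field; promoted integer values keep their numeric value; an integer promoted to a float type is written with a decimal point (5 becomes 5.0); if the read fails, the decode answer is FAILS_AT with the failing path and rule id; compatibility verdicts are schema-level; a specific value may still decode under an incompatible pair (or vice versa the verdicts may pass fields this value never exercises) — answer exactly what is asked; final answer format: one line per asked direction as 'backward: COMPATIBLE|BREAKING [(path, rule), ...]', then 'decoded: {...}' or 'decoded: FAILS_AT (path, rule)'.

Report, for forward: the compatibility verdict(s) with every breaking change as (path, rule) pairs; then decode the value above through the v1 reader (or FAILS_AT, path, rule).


in Device below, arrows point writer -> reader
forward on Device — v1 reading data written by v2:
  status <- status (State -> State, writer required)
  no writer field matches reader rating
  no writer field matches reader blob
  balance <- balance (float64 -> float64, writer optional)
  archived <- archived (bool -> bool, writer required)
  nothing fires on Device: forward is COMPATIBLE
migrating the Device value to v1:
  status := "AMBER"
  rating := -2.5 (no value, default fills)
  blob := null (not supplied -> null)
  balance := -0.5
  archived := false
  => decoded: {"status": "AMBER", "rating": -2.5, "blob": null, "balance": -0.5, "archived": false}
remaining Device differences; none change what is asked:
  removed field blob from record Device -> inert for the asked Device verdict: nothing fires
  enum State (field status in record Device): symbol SMS removed -> inert for the asked Device verdict: nothing fires
  removed field rating from record Device -> inert for the asked Device verdict: nothing fires
  field archived in record Device: optional changed to required -> fires only in the backward direction of Device, which is not asked here

forward: COMPATIBLE []; decoded: {"status": "AMBER", "rating": -2.5, "blob": null, "balance": -0.5, "archived": false}


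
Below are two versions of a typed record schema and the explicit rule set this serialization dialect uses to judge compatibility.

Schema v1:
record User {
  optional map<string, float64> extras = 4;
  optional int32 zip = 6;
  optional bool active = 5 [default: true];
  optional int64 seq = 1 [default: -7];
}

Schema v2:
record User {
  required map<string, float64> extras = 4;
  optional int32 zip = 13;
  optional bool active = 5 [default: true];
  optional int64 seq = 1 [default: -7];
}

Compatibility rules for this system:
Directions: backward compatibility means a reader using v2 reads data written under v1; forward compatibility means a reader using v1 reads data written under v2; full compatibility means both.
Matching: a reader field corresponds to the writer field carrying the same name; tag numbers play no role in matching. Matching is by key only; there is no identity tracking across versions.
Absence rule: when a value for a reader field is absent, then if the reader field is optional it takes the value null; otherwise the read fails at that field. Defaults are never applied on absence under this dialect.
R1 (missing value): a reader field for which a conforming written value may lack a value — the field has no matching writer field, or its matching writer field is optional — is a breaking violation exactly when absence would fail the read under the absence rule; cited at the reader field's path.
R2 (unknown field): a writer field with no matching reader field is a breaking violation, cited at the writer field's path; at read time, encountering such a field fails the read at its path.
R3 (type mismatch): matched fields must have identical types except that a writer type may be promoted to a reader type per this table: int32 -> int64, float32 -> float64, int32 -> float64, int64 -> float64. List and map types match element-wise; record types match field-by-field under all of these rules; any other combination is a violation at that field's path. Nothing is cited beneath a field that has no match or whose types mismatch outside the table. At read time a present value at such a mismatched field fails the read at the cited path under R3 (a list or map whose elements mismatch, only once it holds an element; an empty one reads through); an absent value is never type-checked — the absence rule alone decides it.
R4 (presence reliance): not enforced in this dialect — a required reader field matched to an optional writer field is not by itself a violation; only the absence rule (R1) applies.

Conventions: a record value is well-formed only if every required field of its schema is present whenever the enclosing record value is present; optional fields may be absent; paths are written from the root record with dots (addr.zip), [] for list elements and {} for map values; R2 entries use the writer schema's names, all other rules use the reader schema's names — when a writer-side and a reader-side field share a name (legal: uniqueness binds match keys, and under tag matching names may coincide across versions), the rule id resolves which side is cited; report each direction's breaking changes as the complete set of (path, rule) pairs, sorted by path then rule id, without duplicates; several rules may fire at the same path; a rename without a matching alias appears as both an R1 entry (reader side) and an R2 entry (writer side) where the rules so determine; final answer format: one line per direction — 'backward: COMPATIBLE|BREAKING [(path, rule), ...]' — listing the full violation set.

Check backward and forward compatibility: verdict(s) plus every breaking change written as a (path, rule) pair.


backward: BREAKING [(extras, R1)]; forward: COMPATIBLE []

the writer's type comes first in each User pair
backward on User — v2 reading data written by v1:
  map<string, float64> -> map<string, float64>, writer optional: extras aligns to extras
  int32 -> int32, writer optional: zip aligns to zip
  bool -> bool, writer optional: active aligns to active
  int64 -> int64, writer optional: seq aligns to seq
  rule R1 violated at extras
  => backward: BREAKING (1)
forward on User — v1 reading data written by v2:
  map<string, float64> -> map<string, float64>, writer required: extras aligns to extras
  int32 -> int32, writer optional: zip aligns to zip
  bool -> bool, writer optional: active aligns to active
  int64 -> int64, writer optional: seq aligns to seq
  => forward verdict for User: COMPATIBLE, no violations


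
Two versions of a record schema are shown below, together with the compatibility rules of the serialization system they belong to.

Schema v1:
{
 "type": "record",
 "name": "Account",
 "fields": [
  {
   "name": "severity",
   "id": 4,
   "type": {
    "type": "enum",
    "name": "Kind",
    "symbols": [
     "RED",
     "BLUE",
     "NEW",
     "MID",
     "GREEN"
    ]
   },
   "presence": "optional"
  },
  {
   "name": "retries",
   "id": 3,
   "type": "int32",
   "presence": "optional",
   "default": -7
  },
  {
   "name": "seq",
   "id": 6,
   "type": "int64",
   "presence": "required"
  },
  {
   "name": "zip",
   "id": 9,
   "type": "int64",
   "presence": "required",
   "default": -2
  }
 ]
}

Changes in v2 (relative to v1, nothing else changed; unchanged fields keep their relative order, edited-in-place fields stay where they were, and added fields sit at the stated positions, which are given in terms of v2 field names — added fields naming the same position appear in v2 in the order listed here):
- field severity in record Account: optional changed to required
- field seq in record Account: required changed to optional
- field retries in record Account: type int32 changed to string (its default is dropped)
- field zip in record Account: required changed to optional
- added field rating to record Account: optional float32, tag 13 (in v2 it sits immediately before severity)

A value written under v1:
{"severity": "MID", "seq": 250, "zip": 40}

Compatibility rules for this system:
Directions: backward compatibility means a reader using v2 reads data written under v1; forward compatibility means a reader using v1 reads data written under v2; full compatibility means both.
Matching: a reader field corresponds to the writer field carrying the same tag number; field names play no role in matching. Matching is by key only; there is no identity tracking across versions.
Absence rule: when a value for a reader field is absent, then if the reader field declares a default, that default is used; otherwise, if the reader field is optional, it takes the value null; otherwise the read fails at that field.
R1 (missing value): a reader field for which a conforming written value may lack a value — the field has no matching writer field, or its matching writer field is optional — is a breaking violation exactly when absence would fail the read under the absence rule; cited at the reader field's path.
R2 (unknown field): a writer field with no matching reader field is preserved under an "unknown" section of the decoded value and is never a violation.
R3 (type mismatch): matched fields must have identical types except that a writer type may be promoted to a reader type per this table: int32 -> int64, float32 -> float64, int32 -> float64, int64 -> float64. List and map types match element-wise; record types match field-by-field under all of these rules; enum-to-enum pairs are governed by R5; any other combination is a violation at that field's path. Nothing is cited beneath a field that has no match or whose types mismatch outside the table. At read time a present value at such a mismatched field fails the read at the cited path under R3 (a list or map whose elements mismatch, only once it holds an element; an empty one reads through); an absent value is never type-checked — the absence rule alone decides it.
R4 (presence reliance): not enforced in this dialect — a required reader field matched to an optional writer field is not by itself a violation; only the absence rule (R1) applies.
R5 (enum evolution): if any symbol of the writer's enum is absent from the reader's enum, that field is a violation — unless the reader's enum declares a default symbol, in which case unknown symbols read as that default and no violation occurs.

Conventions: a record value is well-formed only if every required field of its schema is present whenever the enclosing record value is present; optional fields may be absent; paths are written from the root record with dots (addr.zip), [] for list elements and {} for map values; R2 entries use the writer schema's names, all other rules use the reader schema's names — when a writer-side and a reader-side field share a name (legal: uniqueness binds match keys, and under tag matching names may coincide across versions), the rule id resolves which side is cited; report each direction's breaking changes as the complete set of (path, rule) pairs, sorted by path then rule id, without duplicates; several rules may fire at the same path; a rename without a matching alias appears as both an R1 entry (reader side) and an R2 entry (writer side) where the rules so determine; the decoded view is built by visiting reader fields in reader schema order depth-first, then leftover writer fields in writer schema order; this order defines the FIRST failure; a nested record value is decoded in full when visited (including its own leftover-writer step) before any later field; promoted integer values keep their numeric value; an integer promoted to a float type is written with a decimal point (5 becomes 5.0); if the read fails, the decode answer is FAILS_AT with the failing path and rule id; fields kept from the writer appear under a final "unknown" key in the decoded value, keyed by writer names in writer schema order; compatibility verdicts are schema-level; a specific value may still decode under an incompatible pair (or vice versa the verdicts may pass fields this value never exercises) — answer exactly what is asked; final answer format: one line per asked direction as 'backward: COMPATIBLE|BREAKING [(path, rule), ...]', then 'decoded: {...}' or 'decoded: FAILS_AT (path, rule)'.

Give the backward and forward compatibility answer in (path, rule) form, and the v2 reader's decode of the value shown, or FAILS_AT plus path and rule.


backward: BREAKING [(retries, R3), (severity, R1)]; forward: BREAKING [(retries, R3), (seq, R1)]; decoded: {"rating": null, "severity": "MID", "retries": null, "seq": 250, "zip": 40}

the writer's type comes first in each Account pair
checking backward for Account: reader v2 against writer v1:
  rating has no writer counterpart
  Kind -> Kind, writer optional: severity aligns to severity
  int32 -> string, writer optional: retries aligns to retries
  int64 -> int64, writer required: seq aligns to seq
  int64 -> int64, writer required: zip aligns to zip
  rule R3 violated at retries
  rule R1 violated at severity
  backward on Account therefore BREAKING (2)
checking forward for Account: reader v1 against writer v2:
  Kind -> Kind, writer required: severity aligns to severity
  string -> int32, writer optional: retries aligns to retries
  int64 -> int64, writer optional: seq aligns to seq
  int64 -> int64, writer optional: zip aligns to zip
  writer rating: unknown to reader
  rule R3 violated at retries
  rule R1 violated at seq
  forward on Account therefore BREAKING (2)
decoding the Account value with the v2 reader:
  rating := null (absent, optional -> null)
  severity := "MID"
  retries := null (absent, optional -> null)
  seq := 250
  zip := 40
  => decoded: {"rating": null, "severity": "MID", "retries": null, "seq": 250, "zip": 40}


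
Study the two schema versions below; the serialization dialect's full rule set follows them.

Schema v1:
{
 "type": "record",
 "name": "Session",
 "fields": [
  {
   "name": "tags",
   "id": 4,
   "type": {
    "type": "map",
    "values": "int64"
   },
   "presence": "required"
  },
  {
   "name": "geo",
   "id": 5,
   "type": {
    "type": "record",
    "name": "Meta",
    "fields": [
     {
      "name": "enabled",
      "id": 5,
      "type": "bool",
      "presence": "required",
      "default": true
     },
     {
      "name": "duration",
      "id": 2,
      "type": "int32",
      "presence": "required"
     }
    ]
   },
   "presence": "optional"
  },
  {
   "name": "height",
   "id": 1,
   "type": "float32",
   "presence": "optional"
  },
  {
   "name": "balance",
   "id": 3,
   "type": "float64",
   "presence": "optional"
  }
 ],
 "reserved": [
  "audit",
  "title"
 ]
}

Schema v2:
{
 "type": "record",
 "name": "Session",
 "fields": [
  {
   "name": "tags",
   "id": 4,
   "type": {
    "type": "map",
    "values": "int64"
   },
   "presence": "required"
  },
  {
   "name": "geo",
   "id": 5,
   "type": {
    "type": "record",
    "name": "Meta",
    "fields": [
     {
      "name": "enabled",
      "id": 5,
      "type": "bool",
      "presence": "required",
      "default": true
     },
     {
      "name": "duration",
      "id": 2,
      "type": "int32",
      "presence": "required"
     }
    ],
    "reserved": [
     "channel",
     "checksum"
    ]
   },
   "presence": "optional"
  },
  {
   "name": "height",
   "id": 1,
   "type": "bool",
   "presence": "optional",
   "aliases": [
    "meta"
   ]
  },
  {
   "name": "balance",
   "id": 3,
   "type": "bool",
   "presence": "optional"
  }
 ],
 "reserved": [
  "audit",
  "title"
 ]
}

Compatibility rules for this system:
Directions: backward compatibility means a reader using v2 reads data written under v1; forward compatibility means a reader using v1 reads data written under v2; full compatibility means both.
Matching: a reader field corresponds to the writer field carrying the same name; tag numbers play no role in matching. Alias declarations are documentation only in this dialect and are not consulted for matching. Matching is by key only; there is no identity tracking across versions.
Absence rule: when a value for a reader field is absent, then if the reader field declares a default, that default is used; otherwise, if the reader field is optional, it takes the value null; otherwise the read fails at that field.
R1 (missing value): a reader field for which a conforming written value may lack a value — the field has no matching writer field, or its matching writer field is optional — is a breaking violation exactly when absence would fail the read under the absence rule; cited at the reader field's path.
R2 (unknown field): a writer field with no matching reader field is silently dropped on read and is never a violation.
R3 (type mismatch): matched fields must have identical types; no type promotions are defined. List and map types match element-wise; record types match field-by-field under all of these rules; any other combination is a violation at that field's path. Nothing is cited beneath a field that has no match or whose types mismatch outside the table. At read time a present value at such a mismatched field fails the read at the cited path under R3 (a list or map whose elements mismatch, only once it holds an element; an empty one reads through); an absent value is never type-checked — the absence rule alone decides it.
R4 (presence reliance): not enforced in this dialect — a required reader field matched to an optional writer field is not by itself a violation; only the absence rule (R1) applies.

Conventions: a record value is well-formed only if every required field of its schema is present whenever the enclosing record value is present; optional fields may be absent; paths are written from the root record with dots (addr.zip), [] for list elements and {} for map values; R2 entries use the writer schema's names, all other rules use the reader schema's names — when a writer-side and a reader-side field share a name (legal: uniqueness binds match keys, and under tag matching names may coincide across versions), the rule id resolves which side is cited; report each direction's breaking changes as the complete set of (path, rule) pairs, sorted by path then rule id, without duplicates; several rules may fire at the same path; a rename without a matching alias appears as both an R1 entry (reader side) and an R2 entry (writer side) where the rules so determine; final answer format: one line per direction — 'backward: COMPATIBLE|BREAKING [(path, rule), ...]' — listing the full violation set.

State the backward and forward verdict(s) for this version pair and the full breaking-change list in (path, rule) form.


arrows below run writer -> reader for Session
backward on Session — v2 reading data written by v1:
  writer required, map<string, int64> -> map<string, int64>: reader tags maps from writer tags
  writer optional, Meta -> Meta: reader geo maps from writer geo
  writer optional, float32 -> bool: reader height maps from writer height
  writer optional, float64 -> bool: reader balance maps from writer balance
  writer required, bool -> bool: reader geo.enabled maps from writer geo.enabled
  writer required, int32 -> int32: reader geo.duration maps from writer geo.duration
  R3 fires at balance
  R3 fires at height
  backward on Session therefore BREAKING (2)
forward on Session — v1 reading data written by v2:
  writer required, map<string, int64> -> map<string, int64>: reader tags maps from writer tags
  writer optional, Meta -> Meta: reader geo maps from writer geo
  writer optional, bool -> float32: reader height maps from writer height
  writer optional, bool -> float64: reader balance maps from writer balance
  writer required, bool -> bool: reader geo.enabled maps from writer geo.enabled
  writer required, int32 -> int32: reader geo.duration maps from writer geo.duration
  R3 fires at balance
  R3 fires at height
  forward on Session therefore BREAKING (2)

backward: BREAKING [(balance, R3), (height, R3)]; forward: BREAKING [(balance, R3), (height, R3)]


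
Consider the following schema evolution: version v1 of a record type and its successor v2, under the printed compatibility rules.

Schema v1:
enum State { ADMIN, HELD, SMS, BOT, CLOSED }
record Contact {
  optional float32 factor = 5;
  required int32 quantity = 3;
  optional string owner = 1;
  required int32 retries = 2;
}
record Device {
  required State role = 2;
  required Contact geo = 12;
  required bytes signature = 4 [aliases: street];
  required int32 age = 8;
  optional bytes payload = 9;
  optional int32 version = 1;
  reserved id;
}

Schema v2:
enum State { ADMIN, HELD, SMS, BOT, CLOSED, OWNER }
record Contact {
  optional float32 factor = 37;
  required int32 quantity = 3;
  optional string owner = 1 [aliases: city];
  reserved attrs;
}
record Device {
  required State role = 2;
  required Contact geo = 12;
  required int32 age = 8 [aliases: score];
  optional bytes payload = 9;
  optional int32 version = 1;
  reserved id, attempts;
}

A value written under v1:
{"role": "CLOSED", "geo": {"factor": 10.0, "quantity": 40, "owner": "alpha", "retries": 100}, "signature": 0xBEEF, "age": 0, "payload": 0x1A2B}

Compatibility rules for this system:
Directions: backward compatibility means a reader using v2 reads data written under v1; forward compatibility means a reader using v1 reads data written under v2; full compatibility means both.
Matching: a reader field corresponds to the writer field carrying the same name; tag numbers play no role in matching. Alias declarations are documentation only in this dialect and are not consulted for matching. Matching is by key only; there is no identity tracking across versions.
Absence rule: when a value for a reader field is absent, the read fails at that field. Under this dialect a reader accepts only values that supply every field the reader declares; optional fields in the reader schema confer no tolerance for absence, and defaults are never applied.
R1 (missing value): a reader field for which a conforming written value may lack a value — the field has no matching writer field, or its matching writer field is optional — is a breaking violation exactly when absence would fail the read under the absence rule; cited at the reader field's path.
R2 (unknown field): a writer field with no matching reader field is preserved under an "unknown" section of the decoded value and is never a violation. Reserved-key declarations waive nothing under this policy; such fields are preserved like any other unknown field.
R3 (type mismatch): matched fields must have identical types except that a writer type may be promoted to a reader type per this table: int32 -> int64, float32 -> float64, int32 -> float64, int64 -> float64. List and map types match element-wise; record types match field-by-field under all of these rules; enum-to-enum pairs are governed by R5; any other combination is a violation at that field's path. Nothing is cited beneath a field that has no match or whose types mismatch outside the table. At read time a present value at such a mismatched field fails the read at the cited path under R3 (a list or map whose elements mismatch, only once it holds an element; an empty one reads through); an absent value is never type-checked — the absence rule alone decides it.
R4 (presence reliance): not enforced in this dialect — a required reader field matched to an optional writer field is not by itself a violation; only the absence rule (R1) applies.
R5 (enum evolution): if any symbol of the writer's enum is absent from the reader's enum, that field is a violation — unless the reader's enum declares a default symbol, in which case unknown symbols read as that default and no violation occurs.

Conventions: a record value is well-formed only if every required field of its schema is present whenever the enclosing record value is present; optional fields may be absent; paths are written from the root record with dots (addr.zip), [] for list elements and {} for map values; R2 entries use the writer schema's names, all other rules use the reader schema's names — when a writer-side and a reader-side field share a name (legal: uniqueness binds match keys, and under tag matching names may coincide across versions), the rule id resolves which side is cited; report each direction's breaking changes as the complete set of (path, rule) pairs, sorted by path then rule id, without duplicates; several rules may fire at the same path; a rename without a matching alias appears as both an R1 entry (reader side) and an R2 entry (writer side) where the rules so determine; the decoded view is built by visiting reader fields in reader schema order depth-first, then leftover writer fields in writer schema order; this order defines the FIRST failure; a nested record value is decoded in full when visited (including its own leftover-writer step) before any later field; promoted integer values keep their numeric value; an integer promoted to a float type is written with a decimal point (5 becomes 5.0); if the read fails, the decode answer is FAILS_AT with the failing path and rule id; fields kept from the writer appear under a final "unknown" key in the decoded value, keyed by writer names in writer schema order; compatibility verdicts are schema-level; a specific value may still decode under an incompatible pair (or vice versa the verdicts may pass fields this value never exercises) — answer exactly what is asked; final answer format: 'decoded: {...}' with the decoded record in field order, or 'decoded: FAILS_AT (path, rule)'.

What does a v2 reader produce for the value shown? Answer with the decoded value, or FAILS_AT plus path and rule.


decoded: FAILS_AT (version, R1)

the writer's type comes first in each Device pair
decode walk for Device under reader schema v2:
  role := "CLOSED"
  geo.factor := 10.0
  geo.quantity := 40
  geo.owner := "alpha"
  writer geo.retries: kept under "unknown"
  age := 0
  payload := 0x1A2B
  read fails at version under R1 (no fill)
  => FAILS_AT (version, R1)
diffs on Device not affecting the asked answer:
  enum State (field role in record Device): symbol OWNER added -> affects the rule determinations only; this particular Device value decodes identically
  removed field retries from record Contact -> affects the rule determinations only; this particular Device value decodes identically
  field factor in record Contact: tag 5 changed to 37 -> fires no rule on Device under this dialect and leaves the result unchanged
  removed field signature from record Device -> affects the rule determinations only; this particular Device value decodes identically
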